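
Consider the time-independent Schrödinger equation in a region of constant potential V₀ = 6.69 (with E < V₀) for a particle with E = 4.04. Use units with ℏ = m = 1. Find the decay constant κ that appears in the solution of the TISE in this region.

Since E < V₀ the TISE in this region is ψ'' = κ²ψ with κ = √(2m(V₀ − E))/ℏ.
κ = √(2 × 1 × 2.65) = 2.302.

κ = 2.30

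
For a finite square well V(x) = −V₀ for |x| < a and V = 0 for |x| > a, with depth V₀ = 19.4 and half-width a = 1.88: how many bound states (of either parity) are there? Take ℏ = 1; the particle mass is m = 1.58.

N = 10

Define the well-strength parameter z₀ = (a/ℏ)√(2mV₀) = 1.88 × √(2·1.58·19.4) = 14.72.
A new bound state (alternating even/odd) appears each time z₀ passes a multiple of π/2, so N = ⌊2z₀/π⌋ + 1 = ⌊9.371⌋ + 1 = 10.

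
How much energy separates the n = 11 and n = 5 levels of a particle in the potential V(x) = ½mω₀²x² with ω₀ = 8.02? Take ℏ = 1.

ΔE = 48.1

E_n = ℏω₀(n + ½), so ΔE = (11 − 5) ℏω₀ = 6 × 8.02 = 48.12.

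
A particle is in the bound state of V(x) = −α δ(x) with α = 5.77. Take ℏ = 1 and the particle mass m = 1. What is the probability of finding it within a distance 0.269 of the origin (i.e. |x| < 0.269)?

P = 0.955

The normalised bound state is ψ = √κ e^{−κ|x|} with κ = mα/ℏ² = 5.770.
P(|x| < d) = ∫_{−d}^{d} κ e^{−2κ|x|} dx = 1 − e^{−2κd} = 1 − e^{−3.104} = 0.9551.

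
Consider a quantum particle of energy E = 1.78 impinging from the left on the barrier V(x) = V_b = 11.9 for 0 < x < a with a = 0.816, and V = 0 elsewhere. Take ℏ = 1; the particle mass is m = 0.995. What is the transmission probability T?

T = 0.00134

Since E < V_b the interior solution is evanescent with decay constant κ = √(2m(V_b − E))/ℏ = 4.488.
κa = 3.662, sinh(κa) = 19.45.
The exact tunnelling result is T⁻¹ = 1 + V_b² sinh²(κa) / [4E(V_b − E)] = 744.9, so T = 0.00134.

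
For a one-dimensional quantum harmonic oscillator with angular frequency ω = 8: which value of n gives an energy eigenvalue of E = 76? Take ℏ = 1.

n = 9

E_n = ℏω(n + ½) ⇒ n = E/(ℏω) − ½ = 76/8 − 0.5 = 9.000 → n = 9.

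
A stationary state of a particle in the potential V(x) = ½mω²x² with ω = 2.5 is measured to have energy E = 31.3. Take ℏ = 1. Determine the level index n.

n = 12

Invert E_n = (n + ½)ℏω: n = E/ℏω − ½ = 12.020, so n = 12.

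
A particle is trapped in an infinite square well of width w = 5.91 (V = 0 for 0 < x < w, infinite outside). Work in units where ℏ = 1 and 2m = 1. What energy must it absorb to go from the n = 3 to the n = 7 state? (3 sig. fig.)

ΔE = 11.3

E_n = n²π²ℏ²/(2mw²), so ΔE = (7² − 3²) π²ℏ²/(2mw²).
ΔE = 40 × π² / (2 × 0.5 × 5.91²) = 11.30.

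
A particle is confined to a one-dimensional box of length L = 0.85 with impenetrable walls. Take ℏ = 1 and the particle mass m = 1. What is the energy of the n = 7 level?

E = 335

The infinite-well eigenfunctions ψ_n = √(2/L) sin(nπx/L) vanish at both walls, giving E_n = n²π²ℏ²/(2mL²).
E_7 = 7² × π² / (2 × 1 × 0.85²) = 334.7.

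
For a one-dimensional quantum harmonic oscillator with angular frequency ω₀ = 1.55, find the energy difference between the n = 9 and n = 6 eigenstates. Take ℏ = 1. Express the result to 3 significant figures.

ΔE = 4.65

E_n = ℏω₀(n + ½), so ΔE = (9 − 6) ℏω₀ = 3 × 1.55 = 4.650.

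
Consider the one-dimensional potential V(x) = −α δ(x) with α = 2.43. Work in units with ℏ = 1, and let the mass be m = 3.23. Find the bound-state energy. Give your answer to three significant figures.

E = -9.54

The bound state is ψ(x) = √κ e^{−κ|x|}. The derivative jump ψ'(0⁺) − ψ'(0⁻) = −(2mα/ℏ²)ψ(0) fixes κ = mα/ℏ² = 7.849.
Then E = −ℏ²κ²/(2m) = −mα²/(2ℏ²) = -9.536.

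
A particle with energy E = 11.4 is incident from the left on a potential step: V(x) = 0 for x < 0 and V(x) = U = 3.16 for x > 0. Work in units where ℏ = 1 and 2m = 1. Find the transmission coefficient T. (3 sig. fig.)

T = 0.993

The wavenumbers are k₁ = √(2mE)/ℏ = 3.376 on the left and k₂ = √(2m(E − U))/ℏ = 2.871 on the right.
Continuity of ψ and ψ′ at the step yields the reflection amplitude r = (k₁ − k₂)/(k₁ + k₂) = 0.08098; thus R = |r|² = 0.006557, T = 0.9934.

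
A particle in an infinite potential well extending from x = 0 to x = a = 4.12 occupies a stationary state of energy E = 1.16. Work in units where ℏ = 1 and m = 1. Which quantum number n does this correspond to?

For an infinite well E_n = n²π²ℏ²/(2ma²), so n = (a/πℏ)√(2mE).
n = (4.12/π) × √(2 × 1 × 1.16) = 1.998 → n = 2.

n = 2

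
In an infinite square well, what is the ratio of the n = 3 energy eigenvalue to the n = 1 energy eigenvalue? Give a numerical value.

9

Since E_n ∝ n², the ratio is (3/1)² = 9.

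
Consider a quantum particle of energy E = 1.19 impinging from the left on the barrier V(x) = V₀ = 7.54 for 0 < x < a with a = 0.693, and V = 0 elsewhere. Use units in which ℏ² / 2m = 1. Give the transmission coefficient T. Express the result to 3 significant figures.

Since E < V₀ the interior solution is evanescent with decay constant κ = √(2m(V₀ − E))/ℏ = 2.520.
κa = 1.746, sinh(κa) = 2.779.
The exact tunnelling result is T⁻¹ = 1 + V₀² sinh²(κa) / [4E(V₀ − E)] = 15.53, so T = 0.0644.

T = 0.0644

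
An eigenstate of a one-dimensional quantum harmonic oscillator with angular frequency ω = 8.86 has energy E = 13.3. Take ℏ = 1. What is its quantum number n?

n = 1

E_n = ℏω(n + ½) ⇒ n = E/(ℏω) − ½ = 13.3/8.86 − 0.5 = 1.001 → n = 1.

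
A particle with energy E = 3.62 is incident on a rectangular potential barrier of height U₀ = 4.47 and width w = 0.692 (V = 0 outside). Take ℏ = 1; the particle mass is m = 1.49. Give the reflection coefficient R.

R = 0.744

Since E < U₀ the interior solution is evanescent with decay constant κ = √(2m(U₀ − E))/ℏ = 1.592.
κw = 1.101, sinh(κw) = 1.338.
The exact tunnelling result is T⁻¹ = 1 + U₀² sinh²(κw) / [4E(U₀ − E)] = 3.906, so T = 0.256.
R = 1 − T = 0.744.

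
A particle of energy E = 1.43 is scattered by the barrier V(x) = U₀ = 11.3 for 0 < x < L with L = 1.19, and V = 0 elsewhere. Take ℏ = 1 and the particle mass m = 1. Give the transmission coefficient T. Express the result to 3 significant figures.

T = 0.0000452

Since E < U₀ the interior solution is evanescent with decay constant κ = √(2m(U₀ − E))/ℏ = 4.443.
κL = 5.287, sinh(κL) = 98.89.
The exact tunnelling result is T⁻¹ = 1 + U₀² sinh²(κL) / [4E(U₀ − E)] = 22120, so T = 0.0000452.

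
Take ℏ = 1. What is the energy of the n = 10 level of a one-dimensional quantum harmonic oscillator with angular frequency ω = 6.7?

E = 70.4

The oscillator eigenvalues are E_n = ℏω(n + ½), so E_10 = 6.7 × 10.5 = 70.35.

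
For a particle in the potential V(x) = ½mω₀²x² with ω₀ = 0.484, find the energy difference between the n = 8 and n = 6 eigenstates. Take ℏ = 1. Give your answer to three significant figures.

ΔE = 0.968

E_n = ℏω₀(n + ½), so ΔE = (8 − 6) ℏω₀ = 2 × 0.484 = 0.9680.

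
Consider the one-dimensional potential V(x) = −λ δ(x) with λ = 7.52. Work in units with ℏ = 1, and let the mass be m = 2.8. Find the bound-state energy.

E = -79.2

The bound state is ψ(x) = √κ e^{−κ|x|}. The derivative jump ψ'(0⁺) − ψ'(0⁻) = −(2mλ/ℏ²)ψ(0) fixes κ = mλ/ℏ² = 21.06.
Then E = −ℏ²κ²/(2m) = −mλ²/(2ℏ²) = -79.17.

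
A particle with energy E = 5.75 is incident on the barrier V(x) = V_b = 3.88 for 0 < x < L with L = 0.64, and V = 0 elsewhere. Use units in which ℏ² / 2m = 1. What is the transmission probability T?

Above the barrier the interior wavenumber is k₂ = √(2m(E − V_b))/ℏ = 1.367, giving phase k₂L = 0.8752.
Matching at both interfaces gives T⁻¹ = 1 + V_b² sin²(k₂L) / [4E(E − V_b)] = 1.206, hence T = 0.829.

T = 0.829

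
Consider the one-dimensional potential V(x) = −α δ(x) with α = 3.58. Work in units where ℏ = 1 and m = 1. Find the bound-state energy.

E = -6.41

For x ≠ 0 the bound state is ψ ∝ e^{−κ|x|}; integrating the TISE across the delta gives the cusp condition 2κ = 2mα/ℏ², so κ = 3.580.
Then E = −ℏ²κ²/(2m) = −mα²/(2ℏ²) = -6.408.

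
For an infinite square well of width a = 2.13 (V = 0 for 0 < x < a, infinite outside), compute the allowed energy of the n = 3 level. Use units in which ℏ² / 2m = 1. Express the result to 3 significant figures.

The infinite-well eigenfunctions ψ_n = √(2/a) sin(nπx/a) vanish at both walls, giving E_n = n²π²ℏ²/(2ma²).
E_3 = 3² × π² / (2 × 0.5 × 2.13²) = 19.58.

E = 19.6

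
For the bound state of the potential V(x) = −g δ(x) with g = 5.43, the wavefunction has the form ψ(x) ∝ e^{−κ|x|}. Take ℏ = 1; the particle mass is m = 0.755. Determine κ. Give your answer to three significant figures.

κ = 4.10

Integrate −(ℏ²/2m)ψ'' − gδ(x)ψ = Eψ from −ε to +ε: the ψ'' term gives ψ'(0⁺) − ψ'(0⁻) and the δ term gives −(2mg/ℏ²)ψ(0).
With ψ ∝ e^{−κ|x|} this yields −2κ = −2mg/ℏ², so κ = mg/ℏ² = 4.100.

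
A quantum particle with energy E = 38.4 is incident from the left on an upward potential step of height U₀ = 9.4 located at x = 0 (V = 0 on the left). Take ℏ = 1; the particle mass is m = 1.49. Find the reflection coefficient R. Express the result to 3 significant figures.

R = 0.00491

The wavenumbers are k₁ = √(2mE)/ℏ = 10.70 on the left and k₂ = √(2m(E − U₀))/ℏ = 9.296 on the right.
Continuity of ψ and ψ′ at the step yields the reflection amplitude r = (k₁ − k₂)/(k₁ + k₂) = 0.07008; thus R = |r|² = 0.004911, T = 0.9951.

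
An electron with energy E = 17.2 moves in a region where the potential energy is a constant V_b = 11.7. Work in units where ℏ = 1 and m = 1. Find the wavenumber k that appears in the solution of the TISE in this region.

k = 3.32

With E > V_b the solution is oscillatory, ψ ∝ e^{±ikx} with k = √(2m(E − V_b))/ℏ.
k = √(2 × 1 × 5.5) = 3.317.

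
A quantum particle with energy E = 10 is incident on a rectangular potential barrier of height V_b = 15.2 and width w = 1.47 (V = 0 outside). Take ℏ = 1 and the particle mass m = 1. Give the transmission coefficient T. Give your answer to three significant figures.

E < V_b: inside the barrier ψ ∝ e^{±κx} with κ = √(2m(V_b − E))/ℏ = 3.225.
κw = 4.741, sinh(κw) = 57.25.
Matching ψ, ψ′ at both faces gives T = [1 + V_b² sinh²(κw) / (4E(V_b − E))]⁻¹ = 1/3641 = 0.000275.

T = 0.000275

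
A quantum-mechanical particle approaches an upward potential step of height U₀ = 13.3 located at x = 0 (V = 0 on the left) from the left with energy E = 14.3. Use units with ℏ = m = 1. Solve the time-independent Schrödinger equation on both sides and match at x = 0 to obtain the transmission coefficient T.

On each side the TISE gives plane waves with k = √(2m(E − V))/ℏ: k₁ = √(2·1·14.3) = 5.348, k₂ = √(2·1·1) = 1.414.
Matching ψ and ψ′ at x = 0 gives r = (k₁ − k₂)/(k₁ + k₂), so R = r² = 0.3384 and T = 1 − R = 0.6616.

T = 0.662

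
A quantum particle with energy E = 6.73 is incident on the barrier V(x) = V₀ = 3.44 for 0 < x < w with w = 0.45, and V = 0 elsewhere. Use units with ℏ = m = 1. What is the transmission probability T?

E > V₀: inside the barrier k₂ = √(2m(E − V₀))/ℏ = 2.565, k₂w = 1.154.
T = [1 + V₀² sin²(k₂w) / (4E(E − V₀))]⁻¹ = 1/1.112 = 0.899.

T = 0.899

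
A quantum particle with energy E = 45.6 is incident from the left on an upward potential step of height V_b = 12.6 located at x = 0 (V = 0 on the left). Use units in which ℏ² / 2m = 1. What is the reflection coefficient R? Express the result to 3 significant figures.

On each side the TISE gives plane waves with k = √(2m(E − V))/ℏ: k₁ = √(2·½·45.6) = 6.753, k₂ = √(2·½·33) = 5.745.
Matching ψ and ψ′ at x = 0 gives r = (k₁ − k₂)/(k₁ + k₂), so R = r² = 0.006508 and T = 1 − R = 0.9935.

R = 0.00651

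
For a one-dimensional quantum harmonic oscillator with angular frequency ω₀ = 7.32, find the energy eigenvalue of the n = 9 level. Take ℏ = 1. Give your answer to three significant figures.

Using E_n = (n + ½)ℏω₀: E_9 = 9.5 × 7.32 = 69.54.

E = 69.5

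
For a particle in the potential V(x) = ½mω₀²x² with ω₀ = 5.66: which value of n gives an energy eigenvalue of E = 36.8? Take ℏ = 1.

E_n = ℏω₀(n + ½) ⇒ n = E/(ℏω₀) − ½ = 36.8/5.66 − 0.5 = 6.002 → n = 6.

n = 6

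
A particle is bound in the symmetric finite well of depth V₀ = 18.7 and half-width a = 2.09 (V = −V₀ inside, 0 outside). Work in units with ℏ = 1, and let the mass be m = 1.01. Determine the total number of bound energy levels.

N = 9

Define the well-strength parameter z₀ = (a/ℏ)√(2mV₀) = 2.09 × √(2·1.01·18.7) = 12.85.
A new bound state (alternating even/odd) appears each time z₀ passes a multiple of π/2, so N = ⌊2z₀/π⌋ + 1 = ⌊8.178⌋ + 1 = 9.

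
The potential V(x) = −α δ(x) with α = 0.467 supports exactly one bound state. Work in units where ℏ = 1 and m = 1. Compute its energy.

The bound state is ψ(x) = √κ e^{−κ|x|}. The derivative jump ψ'(0⁺) − ψ'(0⁻) = −(2mα/ℏ²)ψ(0) fixes κ = mα/ℏ² = 0.4670.
Then E = −ℏ²κ²/(2m) = −mα²/(2ℏ²) = -0.1090.

E = -0.109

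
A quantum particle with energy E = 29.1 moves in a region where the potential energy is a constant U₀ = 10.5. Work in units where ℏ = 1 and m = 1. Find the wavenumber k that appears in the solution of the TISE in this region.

With E > U₀ the solution is oscillatory, ψ ∝ e^{±ikx} with k = √(2m(E − U₀))/ℏ.
k = √(2 × 1 × 18.6) = 6.099.

k = 6.10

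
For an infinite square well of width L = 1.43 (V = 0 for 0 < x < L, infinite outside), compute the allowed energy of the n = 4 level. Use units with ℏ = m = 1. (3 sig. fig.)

E = 38.6

Requiring ψ(0) = ψ(L) = 0 quantises k = nπ/L, hence E_n = ℏ²k²/2m = n²π²ℏ²/(2mL²).
E_4 = 4² × π² / (2 × 1 × 1.43²) = 38.61.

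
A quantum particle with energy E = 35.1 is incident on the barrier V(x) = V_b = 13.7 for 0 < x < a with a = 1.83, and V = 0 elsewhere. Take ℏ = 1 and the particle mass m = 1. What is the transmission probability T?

Above the barrier the interior wavenumber is k₂ = √(2m(E − V_b))/ℏ = 6.542, giving phase k₂a = 11.97.
T = [1 + V_b² sin²(k₂a) / (4E(E − V_b))]⁻¹ = 1/1.020 = 0.981.

T = 0.981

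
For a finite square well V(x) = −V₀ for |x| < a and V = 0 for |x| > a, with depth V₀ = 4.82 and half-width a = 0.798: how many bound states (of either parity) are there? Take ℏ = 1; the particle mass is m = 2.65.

The dimensionless depth is z₀ = a√(2mV₀)/ℏ = 0.798 × √(25.55) = 4.033.
A new bound state (alternating even/odd) appears each time z₀ passes a multiple of π/2, so N = ⌊2z₀/π⌋ + 1 = ⌊2.568⌋ + 1 = 3.

N = 3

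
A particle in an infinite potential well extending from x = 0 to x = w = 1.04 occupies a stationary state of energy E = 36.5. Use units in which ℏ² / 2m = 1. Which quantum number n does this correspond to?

n = 2

From E_n = n²π²ℏ²/(2mw²) invert to n = √(2mw²E)/(πℏ).
n = (1.04/π) × √(2 × 0.5 × 36.5) = 2.000 → n = 2.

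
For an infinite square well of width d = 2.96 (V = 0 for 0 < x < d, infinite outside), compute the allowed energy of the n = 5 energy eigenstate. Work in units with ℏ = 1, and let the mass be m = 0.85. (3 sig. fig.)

E = 16.6

Requiring ψ(0) = ψ(d) = 0 quantises k = nπ/d, hence E_n = ℏ²k²/2m = n²π²ℏ²/(2md²).
E_5 = 5² × π² / (2 × 0.85 × 2.96²) = 16.57.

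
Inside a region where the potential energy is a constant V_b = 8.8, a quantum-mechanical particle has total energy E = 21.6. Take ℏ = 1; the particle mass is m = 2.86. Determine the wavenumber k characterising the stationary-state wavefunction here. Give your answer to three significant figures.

With E > V_b the solution is oscillatory, ψ ∝ e^{±ikx} with k = √(2m(E − V_b))/ℏ.
k = √(2 × 2.86 × 12.8) = 8.557.

k = 8.56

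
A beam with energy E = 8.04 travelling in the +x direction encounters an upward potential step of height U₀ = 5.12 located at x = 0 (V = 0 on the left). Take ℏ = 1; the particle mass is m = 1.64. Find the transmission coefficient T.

The wavenumbers are k₁ = √(2mE)/ℏ = 5.135 on the left and k₂ = √(2m(E − U₀))/ℏ = 3.095 on the right.
Continuity of ψ and ψ′ at the step yields the reflection amplitude r = (k₁ − k₂)/(k₁ + k₂) = 0.2479; thus R = |r|² = 0.06147, T = 0.9385.

T = 0.939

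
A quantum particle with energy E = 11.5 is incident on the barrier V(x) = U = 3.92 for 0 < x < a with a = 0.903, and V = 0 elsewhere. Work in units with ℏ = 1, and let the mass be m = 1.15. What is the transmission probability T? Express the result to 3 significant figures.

T = 0.985

E > U: inside the barrier k₂ = √(2m(E − U))/ℏ = 4.175, k₂a = 3.770.
Matching at both interfaces gives T⁻¹ = 1 + U² sin²(k₂a) / [4E(E − U)] = 1.015, hence T = 0.985.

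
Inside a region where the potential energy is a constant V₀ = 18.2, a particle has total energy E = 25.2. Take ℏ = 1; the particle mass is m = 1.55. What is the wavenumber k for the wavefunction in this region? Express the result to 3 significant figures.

k = 4.66

With E > V₀ the solution is oscillatory, ψ ∝ e^{±ikx} with k = √(2m(E − V₀))/ℏ.
k = √(2 × 1.55 × 7) = 4.658.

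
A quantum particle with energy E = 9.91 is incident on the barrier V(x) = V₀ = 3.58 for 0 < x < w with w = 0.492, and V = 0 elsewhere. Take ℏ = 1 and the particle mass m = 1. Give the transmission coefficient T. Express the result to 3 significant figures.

E > V₀: inside the barrier k₂ = √(2m(E − V₀))/ℏ = 3.558, k₂w = 1.751.
T = [1 + V₀² sin²(k₂w) / (4E(E − V₀))]⁻¹ = 1/1.049 = 0.953.

T = 0.953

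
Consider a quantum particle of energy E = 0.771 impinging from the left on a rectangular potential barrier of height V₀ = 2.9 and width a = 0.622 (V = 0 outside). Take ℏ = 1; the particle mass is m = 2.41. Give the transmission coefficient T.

E < V₀: inside the barrier ψ ∝ e^{±κx} with κ = √(2m(V₀ − E))/ℏ = 3.203.
κa = 1.993, sinh(κa) = 3.599.
Matching ψ, ψ′ at both faces gives T = [1 + V₀² sinh²(κa) / (4E(V₀ − E))]⁻¹ = 1/17.59 = 0.0569.

T = 0.0569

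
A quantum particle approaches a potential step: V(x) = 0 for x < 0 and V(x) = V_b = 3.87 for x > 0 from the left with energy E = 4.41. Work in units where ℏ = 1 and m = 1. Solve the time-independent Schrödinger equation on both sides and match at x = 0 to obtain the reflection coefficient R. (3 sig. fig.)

The wavenumbers are k₁ = √(2mE)/ℏ = 2.970 on the left and k₂ = √(2m(E − V_b))/ℏ = 1.039 on the right.
Matching ψ and ψ′ at x = 0 gives r = (k₁ − k₂)/(k₁ + k₂), so R = r² = 0.2319 and T = 1 − R = 0.7681.

R = 0.232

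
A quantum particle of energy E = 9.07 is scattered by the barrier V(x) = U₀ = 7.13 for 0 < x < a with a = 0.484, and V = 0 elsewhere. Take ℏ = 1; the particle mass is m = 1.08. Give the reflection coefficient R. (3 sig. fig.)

R = 0.336

Above the barrier the interior wavenumber is k₂ = √(2m(E − U₀))/ℏ = 2.047, giving phase k₂a = 0.9908.
T = [1 + U₀² sin²(k₂a) / (4E(E − U₀))]⁻¹ = 1/1.505 = 0.664.
R = 1 − T = 0.336.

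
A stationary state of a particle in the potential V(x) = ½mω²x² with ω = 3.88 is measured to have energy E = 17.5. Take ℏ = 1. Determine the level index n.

n = 4

Invert E_n = (n + ½)ℏω: n = E/ℏω − ½ = 4.010, so n = 4.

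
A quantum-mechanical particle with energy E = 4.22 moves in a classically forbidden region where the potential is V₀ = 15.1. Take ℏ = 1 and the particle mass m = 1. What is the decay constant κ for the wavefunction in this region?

Since E < V₀ the TISE in this region is ψ'' = κ²ψ with κ = √(2m(V₀ − E))/ℏ.
κ = √(2 × 1 × 10.88) = 4.665.

κ = 4.66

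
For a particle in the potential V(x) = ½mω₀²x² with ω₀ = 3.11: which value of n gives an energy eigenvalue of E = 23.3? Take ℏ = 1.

E_n = ℏω₀(n + ½) ⇒ n = E/(ℏω₀) − ½ = 23.3/3.11 − 0.5 = 6.992 → n = 7.

n = 7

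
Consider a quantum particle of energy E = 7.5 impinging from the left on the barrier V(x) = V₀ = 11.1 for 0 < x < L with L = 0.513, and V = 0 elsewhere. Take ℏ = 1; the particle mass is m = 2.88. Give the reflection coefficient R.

R = 0.968

E < V₀: inside the barrier ψ ∝ e^{±κx} with κ = √(2m(V₀ − E))/ℏ = 4.554.
κL = 2.336, sinh(κL) = 5.122.
The exact tunnelling result is T⁻¹ = 1 + V₀² sinh²(κL) / [4E(V₀ − E)] = 30.93, so T = 0.0323.
R = 1 − T = 0.968.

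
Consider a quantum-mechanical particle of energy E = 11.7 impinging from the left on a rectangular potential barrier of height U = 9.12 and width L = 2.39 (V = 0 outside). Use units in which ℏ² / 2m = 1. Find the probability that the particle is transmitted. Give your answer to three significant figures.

Above the barrier the interior wavenumber is k₂ = √(2m(E − U))/ℏ = 1.606, giving phase k₂L = 3.839.
T = [1 + U² sin²(k₂L) / (4E(E − U))]⁻¹ = 1/1.284 = 0.779.

T = 0.779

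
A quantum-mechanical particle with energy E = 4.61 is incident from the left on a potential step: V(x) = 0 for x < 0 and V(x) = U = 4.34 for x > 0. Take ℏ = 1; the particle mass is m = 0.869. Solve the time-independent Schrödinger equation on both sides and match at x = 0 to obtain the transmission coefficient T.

On each side the TISE gives plane waves with k = √(2m(E − V))/ℏ: k₁ = √(2·0.869·4.61) = 2.831, k₂ = √(2·0.869·0.27) = 0.6850.
Continuity of ψ and ψ′ at the step yields the reflection amplitude r = (k₁ − k₂)/(k₁ + k₂) = 0.6103; thus R = |r|² = 0.3725, T = 0.6275.

T = 0.628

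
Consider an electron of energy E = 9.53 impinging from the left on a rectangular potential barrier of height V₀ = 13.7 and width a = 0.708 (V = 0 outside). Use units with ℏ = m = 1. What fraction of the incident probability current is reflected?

E < V₀: inside the barrier ψ ∝ e^{±κx} with κ = √(2m(V₀ − E))/ℏ = 2.888.
κa = 2.045, sinh(κa) = 3.798.
Matching ψ, ψ′ at both faces gives T = [1 + V₀² sinh²(κa) / (4E(V₀ − E))]⁻¹ = 1/18.04 = 0.0554.
R = 1 − T = 0.945.

R = 0.945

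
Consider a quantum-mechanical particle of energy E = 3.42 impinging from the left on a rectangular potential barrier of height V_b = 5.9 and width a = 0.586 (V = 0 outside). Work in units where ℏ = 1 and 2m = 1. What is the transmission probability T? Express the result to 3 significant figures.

T = 0.465

Since E < V_b the interior solution is evanescent with decay constant κ = √(2m(V_b − E))/ℏ = 1.575.
κa = 0.9228, sinh(κa) = 1.060.
The exact tunnelling result is T⁻¹ = 1 + V_b² sinh²(κa) / [4E(V_b − E)] = 2.152, so T = 0.465.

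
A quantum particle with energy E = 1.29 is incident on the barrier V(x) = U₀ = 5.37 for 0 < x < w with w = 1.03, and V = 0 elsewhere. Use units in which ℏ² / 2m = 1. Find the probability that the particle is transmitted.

Since E < U₀ the interior solution is evanescent with decay constant κ = √(2m(U₀ − E))/ℏ = 2.020.
κw = 2.080, sinh(κw) = 3.942.
The exact tunnelling result is T⁻¹ = 1 + U₀² sinh²(κw) / [4E(U₀ − E)] = 22.28, so T = 0.0449.

T = 0.0449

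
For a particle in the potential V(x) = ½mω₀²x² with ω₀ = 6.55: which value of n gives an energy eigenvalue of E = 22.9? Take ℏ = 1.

Invert E_n = (n + ½)ℏω₀: n = E/ℏω₀ − ½ = 2.996, so n = 3.

n = 3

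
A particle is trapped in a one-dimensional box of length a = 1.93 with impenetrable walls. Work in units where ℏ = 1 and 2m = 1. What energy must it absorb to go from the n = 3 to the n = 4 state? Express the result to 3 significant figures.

E_n = n²π²ℏ²/(2ma²), so ΔE = (4² − 3²) π²ℏ²/(2ma²).
ΔE = 7 × π² / (2 × 0.5 × 1.93²) = 18.55.

ΔE = 18.5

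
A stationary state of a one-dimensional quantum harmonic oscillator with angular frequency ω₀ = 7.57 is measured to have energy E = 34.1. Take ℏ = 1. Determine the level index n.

E_n = ℏω₀(n + ½) ⇒ n = E/(ℏω₀) − ½ = 34.1/7.57 − 0.5 = 4.005 → n = 4.

n = 4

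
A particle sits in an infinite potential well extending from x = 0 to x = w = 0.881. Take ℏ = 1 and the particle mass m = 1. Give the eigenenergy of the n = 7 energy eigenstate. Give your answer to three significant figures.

The infinite-well eigenfunctions ψ_n = √(2/w) sin(nπx/w) vanish at both walls, giving E_n = n²π²ℏ²/(2mw²).
E_7 = 7² × π² / (2 × 1 × 0.881²) = 311.5.

E = 312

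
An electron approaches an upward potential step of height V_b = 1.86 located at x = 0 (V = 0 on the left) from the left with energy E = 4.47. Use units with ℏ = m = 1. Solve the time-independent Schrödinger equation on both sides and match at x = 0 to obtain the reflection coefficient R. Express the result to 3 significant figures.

R = 0.0179

The wavenumbers are k₁ = √(2mE)/ℏ = 2.990 on the left and k₂ = √(2m(E − V_b))/ℏ = 2.285 on the right.
Continuity of ψ and ψ′ at the step yields the reflection amplitude r = (k₁ − k₂)/(k₁ + k₂) = 0.1337; thus R = |r|² = 0.01788, T = 0.9821.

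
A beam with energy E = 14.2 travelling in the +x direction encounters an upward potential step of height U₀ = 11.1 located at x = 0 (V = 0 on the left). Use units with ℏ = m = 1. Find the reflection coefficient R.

R = 0.132

On each side the TISE gives plane waves with k = √(2m(E − V))/ℏ: k₁ = √(2·1·14.2) = 5.329, k₂ = √(2·1·3.1) = 2.490.
Continuity of ψ and ψ′ at the step yields the reflection amplitude r = (k₁ − k₂)/(k₁ + k₂) = 0.3631; thus R = |r|² = 0.1318, T = 0.8682.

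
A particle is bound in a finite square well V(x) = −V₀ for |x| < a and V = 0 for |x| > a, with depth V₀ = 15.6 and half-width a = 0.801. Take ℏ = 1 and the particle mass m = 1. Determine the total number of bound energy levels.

N = 3

The dimensionless depth is z₀ = a√(2mV₀)/ℏ = 0.801 × √(31.20) = 4.474.
A new bound state (alternating even/odd) appears each time z₀ passes a multiple of π/2, so N = ⌊2z₀/π⌋ + 1 = ⌊2.848⌋ + 1 = 3.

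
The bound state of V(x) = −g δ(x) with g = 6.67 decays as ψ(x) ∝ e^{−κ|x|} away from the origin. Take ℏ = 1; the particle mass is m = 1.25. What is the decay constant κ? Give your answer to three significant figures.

Integrating the TISE across x = 0 gives the cusp condition ψ'(0⁺) − ψ'(0⁻) = −(2mg/ℏ²)ψ(0).
With ψ ∝ e^{−κ|x|} this yields −2κ = −2mg/ℏ², so κ = mg/ℏ² = 8.338.

κ = 8.34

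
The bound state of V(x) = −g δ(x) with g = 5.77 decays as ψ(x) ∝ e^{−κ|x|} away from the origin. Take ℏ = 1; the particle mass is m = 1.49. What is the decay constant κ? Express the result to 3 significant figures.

Integrate −(ℏ²/2m)ψ'' − gδ(x)ψ = Eψ from −ε to +ε: the ψ'' term gives ψ'(0⁺) − ψ'(0⁻) and the δ term gives −(2mg/ℏ²)ψ(0).
With ψ ∝ e^{−κ|x|} this yields −2κ = −2mg/ℏ², so κ = mg/ℏ² = 8.597.

κ = 8.60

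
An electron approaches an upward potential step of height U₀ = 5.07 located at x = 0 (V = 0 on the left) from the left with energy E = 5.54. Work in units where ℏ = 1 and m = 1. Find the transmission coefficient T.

T = 0.699

The wavenumbers are k₁ = √(2mE)/ℏ = 3.329 on the left and k₂ = √(2m(E − U₀))/ℏ = 0.9695 on the right.
Continuity of ψ and ψ′ at the step yields the reflection amplitude r = (k₁ − k₂)/(k₁ + k₂) = 0.5489; thus R = |r|² = 0.3013, T = 0.6987.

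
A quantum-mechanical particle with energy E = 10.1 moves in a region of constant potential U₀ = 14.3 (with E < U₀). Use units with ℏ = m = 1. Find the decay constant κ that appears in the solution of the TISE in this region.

κ = 2.90

Since E < U₀ the TISE in this region is ψ'' = κ²ψ with κ = √(2m(U₀ − E))/ℏ.
κ = √(2 × 1 × 4.2) = 2.898.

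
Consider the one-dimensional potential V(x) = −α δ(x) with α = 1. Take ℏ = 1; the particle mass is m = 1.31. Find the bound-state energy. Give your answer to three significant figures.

E = -0.655

The bound state is ψ(x) = √κ e^{−κ|x|}. The derivative jump ψ'(0⁺) − ψ'(0⁻) = −(2mα/ℏ²)ψ(0) fixes κ = mα/ℏ² = 1.310.
Then E = −ℏ²κ²/(2m) = −mα²/(2ℏ²) = -0.6550.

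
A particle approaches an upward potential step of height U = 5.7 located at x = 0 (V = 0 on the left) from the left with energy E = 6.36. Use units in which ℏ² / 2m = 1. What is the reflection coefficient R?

On each side the TISE gives plane waves with k = √(2m(E − V))/ℏ: k₁ = √(2·½·6.36) = 2.522, k₂ = √(2·½·0.66) = 0.8124.
Continuity of ψ and ψ′ at the step yields the reflection amplitude r = (k₁ − k₂)/(k₁ + k₂) = 0.5127; thus R = |r|² = 0.2629, T = 0.7371.

R = 0.263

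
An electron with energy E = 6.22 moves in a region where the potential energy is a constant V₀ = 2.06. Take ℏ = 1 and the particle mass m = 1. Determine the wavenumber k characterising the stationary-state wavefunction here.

With E > V₀ the solution is oscillatory, ψ ∝ e^{±ikx} with k = √(2m(E − V₀))/ℏ.
k = √(2 × 1 × 4.16) = 2.884.

k = 2.88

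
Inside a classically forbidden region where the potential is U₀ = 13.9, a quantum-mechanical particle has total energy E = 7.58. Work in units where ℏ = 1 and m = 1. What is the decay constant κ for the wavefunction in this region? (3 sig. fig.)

Since E < U₀ the TISE in this region is ψ'' = κ²ψ with κ = √(2m(U₀ − E))/ℏ.
κ = √(2 × 1 × 6.32) = 3.555.

κ = 3.56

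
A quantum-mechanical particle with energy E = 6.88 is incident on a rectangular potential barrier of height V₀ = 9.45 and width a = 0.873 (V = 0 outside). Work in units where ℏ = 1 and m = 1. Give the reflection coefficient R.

R = 0.941

E < V₀: inside the barrier ψ ∝ e^{±κx} with κ = √(2m(V₀ − E))/ℏ = 2.267.
κa = 1.979, sinh(κa) = 3.549.
The exact tunnelling result is T⁻¹ = 1 + V₀² sinh²(κa) / [4E(V₀ − E)] = 16.91, so T = 0.0591.
R = 1 − T = 0.941.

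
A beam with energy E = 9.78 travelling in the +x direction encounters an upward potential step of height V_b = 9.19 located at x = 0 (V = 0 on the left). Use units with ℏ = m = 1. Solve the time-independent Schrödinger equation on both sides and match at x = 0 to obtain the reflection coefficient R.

On each side the TISE gives plane waves with k = √(2m(E − V))/ℏ: k₁ = √(2·1·9.78) = 4.423, k₂ = √(2·1·0.59) = 1.086.
Continuity of ψ and ψ′ at the step yields the reflection amplitude r = (k₁ − k₂)/(k₁ + k₂) = 0.6056; thus R = |r|² = 0.3668, T = 0.6332.

R = 0.367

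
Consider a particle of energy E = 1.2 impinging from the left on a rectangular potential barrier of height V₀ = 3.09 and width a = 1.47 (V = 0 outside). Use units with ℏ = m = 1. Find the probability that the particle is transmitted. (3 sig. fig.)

E < V₀: inside the barrier ψ ∝ e^{±κx} with κ = √(2m(V₀ − E))/ℏ = 1.944.
κa = 2.858, sinh(κa) = 8.685.
The exact tunnelling result is T⁻¹ = 1 + V₀² sinh²(κa) / [4E(V₀ − E)] = 80.38, so T = 0.0124.

T = 0.0124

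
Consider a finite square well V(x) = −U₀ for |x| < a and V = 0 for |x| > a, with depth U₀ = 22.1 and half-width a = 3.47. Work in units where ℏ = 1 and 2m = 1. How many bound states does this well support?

Define the well-strength parameter z₀ = (a/ℏ)√(2mU₀) = 3.47 × √(2·0.5·22.1) = 16.31.
The even/odd transcendental equations gain one root per π/2 in z₀, giving N = 1 + ⌊2z₀/π⌋ = 1 + ⌊10.38⌋ = 11.

N = 11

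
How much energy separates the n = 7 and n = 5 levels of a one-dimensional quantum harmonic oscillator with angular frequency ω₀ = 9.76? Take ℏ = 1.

ΔE = 19.5

E_n = ℏω₀(n + ½), so ΔE = (7 − 5) ℏω₀ = 2 × 9.76 = 19.52.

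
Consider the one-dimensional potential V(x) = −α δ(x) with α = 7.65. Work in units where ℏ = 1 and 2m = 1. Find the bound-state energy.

The bound state is ψ(x) = √κ e^{−κ|x|}. The derivative jump ψ'(0⁺) − ψ'(0⁻) = −(2mα/ℏ²)ψ(0) fixes κ = mα/ℏ² = 3.825.
Then E = −ℏ²κ²/(2m) = −mα²/(2ℏ²) = -14.63.

E = -14.6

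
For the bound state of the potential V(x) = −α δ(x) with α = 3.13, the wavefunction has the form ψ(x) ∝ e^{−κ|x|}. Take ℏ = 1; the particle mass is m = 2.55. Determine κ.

Integrating the TISE across x = 0 gives the cusp condition ψ'(0⁺) − ψ'(0⁻) = −(2mα/ℏ²)ψ(0).
With ψ ∝ e^{−κ|x|} this yields −2κ = −2mα/ℏ², so κ = mα/ℏ² = 7.982.

κ = 7.98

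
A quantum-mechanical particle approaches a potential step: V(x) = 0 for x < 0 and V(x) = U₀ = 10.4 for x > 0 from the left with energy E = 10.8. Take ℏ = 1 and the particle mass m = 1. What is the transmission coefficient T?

T = 0.541

The wavenumbers are k₁ = √(2mE)/ℏ = 4.648 on the left and k₂ = √(2m(E − U₀))/ℏ = 0.8944 on the right.
Continuity of ψ and ψ′ at the step yields the reflection amplitude r = (k₁ − k₂)/(k₁ + k₂) = 0.6772; thus R = |r|² = 0.4586, T = 0.5414.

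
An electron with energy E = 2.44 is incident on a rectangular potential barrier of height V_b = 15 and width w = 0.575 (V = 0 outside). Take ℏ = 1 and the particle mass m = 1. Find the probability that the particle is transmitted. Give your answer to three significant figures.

T = 0.00684

E < V_b: inside the barrier ψ ∝ e^{±κx} with κ = √(2m(V_b − E))/ℏ = 5.012.
κw = 2.882, sinh(κw) = 8.896.
The exact tunnelling result is T⁻¹ = 1 + V_b² sinh²(κw) / [4E(V_b − E)] = 146.3, so T = 0.00684.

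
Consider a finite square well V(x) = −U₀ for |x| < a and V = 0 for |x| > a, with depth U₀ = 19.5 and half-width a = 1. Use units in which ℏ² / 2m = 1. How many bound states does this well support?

N = 3

The dimensionless depth is z₀ = a√(2mU₀)/ℏ = 1 × √(19.50) = 4.416.
The even/odd transcendental equations gain one root per π/2 in z₀, giving N = 1 + ⌊2z₀/π⌋ = 1 + ⌊2.811⌋ = 3.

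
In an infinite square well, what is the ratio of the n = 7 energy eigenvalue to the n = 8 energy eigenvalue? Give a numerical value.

Since E_n ∝ n², the ratio is (7/8)² = 0.765625.

0.765625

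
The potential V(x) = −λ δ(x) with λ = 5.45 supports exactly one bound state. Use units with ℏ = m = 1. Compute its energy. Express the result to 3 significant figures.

E = -14.9

The bound state is ψ(x) = √κ e^{−κ|x|}. The derivative jump ψ'(0⁺) − ψ'(0⁻) = −(2mλ/ℏ²)ψ(0) fixes κ = mλ/ℏ² = 5.450.
Then E = −ℏ²κ²/(2m) = −mλ²/(2ℏ²) = -14.85.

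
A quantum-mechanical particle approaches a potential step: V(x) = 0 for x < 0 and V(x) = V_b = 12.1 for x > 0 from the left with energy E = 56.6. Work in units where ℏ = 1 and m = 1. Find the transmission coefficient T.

The wavenumbers are k₁ = √(2mE)/ℏ = 10.64 on the left and k₂ = √(2m(E − V_b))/ℏ = 9.434 on the right.
Matching ψ and ψ′ at x = 0 gives r = (k₁ − k₂)/(k₁ + k₂), so R = r² = 0.003607 and T = 1 − R = 0.9964.

T = 0.996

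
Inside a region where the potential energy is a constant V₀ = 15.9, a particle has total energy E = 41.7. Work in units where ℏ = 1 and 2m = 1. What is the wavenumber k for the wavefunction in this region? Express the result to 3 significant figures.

k = 5.08

With E > V₀ the solution is oscillatory, ψ ∝ e^{±ikx} with k = √(2m(E − V₀))/ℏ.
k = √(2 × 0.5 × 25.8) = 5.079.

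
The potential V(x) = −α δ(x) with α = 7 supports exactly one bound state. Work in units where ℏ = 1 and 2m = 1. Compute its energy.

For x ≠ 0 the bound state is ψ ∝ e^{−κ|x|}; integrating the TISE across the delta gives the cusp condition 2κ = 2mα/ℏ², so κ = 3.500.
Then E = −ℏ²κ²/(2m) = −mα²/(2ℏ²) = -12.25.

E = -12.3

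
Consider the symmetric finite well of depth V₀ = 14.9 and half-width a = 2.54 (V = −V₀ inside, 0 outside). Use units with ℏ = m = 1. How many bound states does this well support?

N = 9

Define the well-strength parameter z₀ = (a/ℏ)√(2mV₀) = 2.54 × √(2·1·14.9) = 13.87.
The even/odd transcendental equations gain one root per π/2 in z₀, giving N = 1 + ⌊2z₀/π⌋ = 1 + ⌊8.827⌋ = 9.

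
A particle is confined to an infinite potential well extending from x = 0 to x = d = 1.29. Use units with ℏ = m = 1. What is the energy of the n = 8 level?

The infinite-well eigenfunctions ψ_n = √(2/d) sin(nπx/d) vanish at both walls, giving E_n = n²π²ℏ²/(2md²).
E_8 = 8² × π² / (2 × 1 × 1.29²) = 189.8.

E = 190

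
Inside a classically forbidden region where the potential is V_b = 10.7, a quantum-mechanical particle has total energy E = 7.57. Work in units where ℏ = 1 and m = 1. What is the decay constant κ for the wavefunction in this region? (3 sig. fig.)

Since E < V_b the TISE in this region is ψ'' = κ²ψ with κ = √(2m(V_b − E))/ℏ.
κ = √(2 × 1 × 3.13) = 2.502.

κ = 2.50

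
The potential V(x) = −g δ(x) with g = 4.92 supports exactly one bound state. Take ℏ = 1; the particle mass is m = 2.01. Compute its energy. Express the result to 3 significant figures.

E = -24.3

The bound state is ψ(x) = √κ e^{−κ|x|}. The derivative jump ψ'(0⁺) − ψ'(0⁻) = −(2mg/ℏ²)ψ(0) fixes κ = mg/ℏ² = 9.889.
Then E = −ℏ²κ²/(2m) = −mg²/(2ℏ²) = -24.33.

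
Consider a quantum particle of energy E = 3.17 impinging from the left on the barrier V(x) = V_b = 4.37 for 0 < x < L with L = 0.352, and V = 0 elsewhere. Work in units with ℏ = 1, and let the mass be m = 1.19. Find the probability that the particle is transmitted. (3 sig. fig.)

T = 0.667

E < V_b: inside the barrier ψ ∝ e^{±κx} with κ = √(2m(V_b − E))/ℏ = 1.690.
κL = 0.5949, sinh(κL) = 0.6306.
The exact tunnelling result is T⁻¹ = 1 + V_b² sinh²(κL) / [4E(V_b − E)] = 1.499, so T = 0.667.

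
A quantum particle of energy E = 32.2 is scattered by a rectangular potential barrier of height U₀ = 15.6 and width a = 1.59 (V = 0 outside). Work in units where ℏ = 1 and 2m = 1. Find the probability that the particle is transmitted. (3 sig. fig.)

Above the barrier the interior wavenumber is k₂ = √(2m(E − U₀))/ℏ = 4.074, giving phase k₂a = 6.478.
T = [1 + U₀² sin²(k₂a) / (4E(E − U₀))]⁻¹ = 1/1.004 = 0.996.

T = 0.996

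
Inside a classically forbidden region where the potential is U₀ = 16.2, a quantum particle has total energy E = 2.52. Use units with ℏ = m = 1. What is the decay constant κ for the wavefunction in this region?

Since E < U₀ the TISE in this region is ψ'' = κ²ψ with κ = √(2m(U₀ − E))/ℏ.
κ = √(2 × 1 × 13.68) = 5.231.

κ = 5.23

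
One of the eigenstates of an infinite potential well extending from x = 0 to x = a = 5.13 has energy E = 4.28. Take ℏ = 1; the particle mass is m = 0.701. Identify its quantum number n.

From E_n = n²π²ℏ²/(2ma²) invert to n = √(2ma²E)/(πℏ).
n = (5.13/π) × √(2 × 0.701 × 4.28) = 4.000 → n = 4.

n = 4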